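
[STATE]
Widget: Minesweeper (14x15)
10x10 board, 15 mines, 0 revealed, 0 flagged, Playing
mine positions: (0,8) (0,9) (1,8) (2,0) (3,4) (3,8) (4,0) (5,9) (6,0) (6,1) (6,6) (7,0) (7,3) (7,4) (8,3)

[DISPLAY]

■■■■■■■■■■    
■■■■■■■■■■    
■■■■■■■■■■    
■■■■■■■■■■    
■■■■■■■■■■    
■■■■■■■■■■    
■■■■■■■■■■    
■■■■■■■■■■    
■■■■■■■■■■    
■■■■■■■■■■    
              
              
              
              
              


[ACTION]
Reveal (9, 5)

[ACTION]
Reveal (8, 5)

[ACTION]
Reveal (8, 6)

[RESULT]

■■■■■■■■■■    
■■■■■■■■■■    
■■■■■■■■■■    
■■■■■■■■■■    
■■■■■■■■■■    
■■■■■■■■■■    
■■■■■■■111    
■■■■■211      
■■■■31        
■■■■1         
              
              
              
              
              


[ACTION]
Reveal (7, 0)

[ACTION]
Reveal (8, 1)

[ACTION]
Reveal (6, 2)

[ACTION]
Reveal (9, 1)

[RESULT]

■■■■■■■■✹✹    
■■■■■■■■✹■    
✹■■■■■■■■■    
■■■■✹■■■✹■    
✹■■■■■■■■■    
■■■■■■■■■✹    
✹✹■■■■✹111    
✹■■✹✹211      
■■■✹31        
■■■■1         
              
              
              
              
              


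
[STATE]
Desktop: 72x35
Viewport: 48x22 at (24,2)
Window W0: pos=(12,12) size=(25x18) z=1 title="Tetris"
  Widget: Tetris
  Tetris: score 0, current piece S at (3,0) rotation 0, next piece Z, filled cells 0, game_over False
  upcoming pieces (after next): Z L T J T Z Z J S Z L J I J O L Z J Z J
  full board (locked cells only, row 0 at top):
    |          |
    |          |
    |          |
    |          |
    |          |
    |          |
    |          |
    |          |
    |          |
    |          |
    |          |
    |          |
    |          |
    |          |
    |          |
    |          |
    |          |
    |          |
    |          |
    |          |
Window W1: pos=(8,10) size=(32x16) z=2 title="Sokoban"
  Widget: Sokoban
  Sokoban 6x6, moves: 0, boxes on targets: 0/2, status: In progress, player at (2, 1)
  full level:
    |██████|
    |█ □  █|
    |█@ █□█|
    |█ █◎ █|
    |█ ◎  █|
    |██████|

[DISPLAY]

                                                
                                                
                                                
                                                
                                                
                                                
                                                
                                                
━━━━━━━━━━━━━━━┓                                
               ┃                                
───────────────┨                                
               ┃                                
               ┃                                
               ┃                                
               ┃                                
               ┃                                
               ┃                                
               ┃                                
               ┃                                
               ┃                                
               ┃                                
               ┃                                


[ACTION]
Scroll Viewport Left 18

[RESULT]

                                                
                                                
                                                
                                                
                                                
                                                
                                                
                                                
  ┏━━━━━━━━━━━━━━━━━━━━━━━━━━━━━━┓              
  ┃ Sokoban                      ┃              
  ┠──────────────────────────────┨              
  ┃██████                        ┃              
  ┃█ □  █                        ┃              
  ┃█@ █□█                        ┃              
  ┃█ █◎ █                        ┃              
  ┃█ ◎  █                        ┃              
  ┃██████                        ┃              
  ┃Moves: 0  0/2                 ┃              
  ┃                              ┃              
  ┃                              ┃              
  ┃                              ┃              
  ┃                              ┃              


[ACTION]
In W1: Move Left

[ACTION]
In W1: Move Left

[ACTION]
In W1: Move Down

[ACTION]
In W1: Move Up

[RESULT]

                                                
                                                
                                                
                                                
                                                
                                                
                                                
                                                
  ┏━━━━━━━━━━━━━━━━━━━━━━━━━━━━━━┓              
  ┃ Sokoban                      ┃              
  ┠──────────────────────────────┨              
  ┃██████                        ┃              
  ┃█ □  █                        ┃              
  ┃█@ █□█                        ┃              
  ┃█ █◎ █                        ┃              
  ┃█ ◎  █                        ┃              
  ┃██████                        ┃              
  ┃Moves: 2  0/2                 ┃              
  ┃                              ┃              
  ┃                              ┃              
  ┃                              ┃              
  ┃                              ┃              


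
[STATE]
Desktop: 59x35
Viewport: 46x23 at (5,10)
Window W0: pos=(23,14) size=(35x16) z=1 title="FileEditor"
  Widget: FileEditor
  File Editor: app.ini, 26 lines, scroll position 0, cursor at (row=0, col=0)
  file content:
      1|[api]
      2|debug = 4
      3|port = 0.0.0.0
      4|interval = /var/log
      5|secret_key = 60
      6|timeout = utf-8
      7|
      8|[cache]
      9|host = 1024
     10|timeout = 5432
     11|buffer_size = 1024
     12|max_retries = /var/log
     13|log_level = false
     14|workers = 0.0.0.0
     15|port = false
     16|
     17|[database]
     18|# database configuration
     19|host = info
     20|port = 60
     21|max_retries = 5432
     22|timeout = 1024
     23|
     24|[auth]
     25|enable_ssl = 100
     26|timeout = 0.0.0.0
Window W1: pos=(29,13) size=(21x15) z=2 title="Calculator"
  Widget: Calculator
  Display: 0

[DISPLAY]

                                              
                                              
                                              
                        ┏━━━━━━━━━━━━━━━━━━━┓ 
                  ┏━━━━━┃ Calculator        ┃━
                  ┃ File┠───────────────────┨ 
                  ┠─────┃                  0┃─
                  ┃█api]┃┌───┬───┬───┬───┐  ┃ 
                  ┃debug┃│ 7 │ 8 │ 9 │ ÷ │  ┃ 
                  ┃port ┃├───┼───┼───┼───┤  ┃ 
                  ┃inter┃│ 4 │ 5 │ 6 │ × │  ┃ 
                  ┃secre┃├───┼───┼───┼───┤  ┃ 
                  ┃timeo┃│ 1 │ 2 │ 3 │ - │  ┃ 
                  ┃     ┃├───┼───┼───┼───┤  ┃ 
                  ┃[cach┃│ 0 │ . │ = │ + │  ┃ 
                  ┃host ┃├───┼───┼───┼───┤  ┃ 
                  ┃timeo┃│ C │ MC│ MR│ M+│  ┃ 
                  ┃buffe┗━━━━━━━━━━━━━━━━━━━┛ 
                  ┃max_retries = /var/log     
                  ┗━━━━━━━━━━━━━━━━━━━━━━━━━━━
                                              
                                              
                                              


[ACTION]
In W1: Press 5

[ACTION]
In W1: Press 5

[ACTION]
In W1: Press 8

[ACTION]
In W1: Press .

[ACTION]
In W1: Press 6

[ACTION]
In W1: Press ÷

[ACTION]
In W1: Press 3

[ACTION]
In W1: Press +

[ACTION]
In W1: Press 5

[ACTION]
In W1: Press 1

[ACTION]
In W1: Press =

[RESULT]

                                              
                                              
                                              
                        ┏━━━━━━━━━━━━━━━━━━━┓ 
                  ┏━━━━━┃ Calculator        ┃━
                  ┃ File┠───────────────────┨ 
                  ┠─────┃              237.2┃─
                  ┃█api]┃┌───┬───┬───┬───┐  ┃ 
                  ┃debug┃│ 7 │ 8 │ 9 │ ÷ │  ┃ 
                  ┃port ┃├───┼───┼───┼───┤  ┃ 
                  ┃inter┃│ 4 │ 5 │ 6 │ × │  ┃ 
                  ┃secre┃├───┼───┼───┼───┤  ┃ 
                  ┃timeo┃│ 1 │ 2 │ 3 │ - │  ┃ 
                  ┃     ┃├───┼───┼───┼───┤  ┃ 
                  ┃[cach┃│ 0 │ . │ = │ + │  ┃ 
                  ┃host ┃├───┼───┼───┼───┤  ┃ 
                  ┃timeo┃│ C │ MC│ MR│ M+│  ┃ 
                  ┃buffe┗━━━━━━━━━━━━━━━━━━━┛ 
                  ┃max_retries = /var/log     
                  ┗━━━━━━━━━━━━━━━━━━━━━━━━━━━
                                              
                                              
                                              


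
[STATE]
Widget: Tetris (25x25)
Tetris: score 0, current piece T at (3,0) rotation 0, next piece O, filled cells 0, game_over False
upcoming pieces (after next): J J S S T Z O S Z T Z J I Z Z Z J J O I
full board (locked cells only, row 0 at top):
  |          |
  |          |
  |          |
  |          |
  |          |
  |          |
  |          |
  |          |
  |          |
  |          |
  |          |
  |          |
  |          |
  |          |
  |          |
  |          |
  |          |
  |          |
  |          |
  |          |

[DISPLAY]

    ▒     │Next:         
   ▒▒▒    │▓▓            
          │▓▓            
          │              
          │              
          │              
          │Score:        
          │0             
          │              
          │              
          │              
          │              
          │              
          │              
          │              
          │              
          │              
          │              
          │              
          │              
          │              
          │              
          │              
          │              
          │              


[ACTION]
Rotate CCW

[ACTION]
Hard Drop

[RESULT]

    ▓▓    │Next:         
    ▓▓    │█             
          │███           
          │              
          │              
          │              
          │Score:        
          │0             
          │              
          │              
          │              
          │              
          │              
          │              
          │              
          │              
          │              
    ▒     │              
   ▒▒     │              
    ▒     │              
          │              
          │              
          │              
          │              
          │              


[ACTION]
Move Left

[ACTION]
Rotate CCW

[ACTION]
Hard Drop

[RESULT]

   █      │Next:         
   ███    │█             
          │███           
          │              
          │              
          │              
          │Score:        
          │0             
          │              
          │              
          │              
          │              
          │              
          │              
          │              
   ▓▓     │              
   ▓▓     │              
    ▒     │              
   ▒▒     │              
    ▒     │              
          │              
          │              
          │              
          │              
          │              


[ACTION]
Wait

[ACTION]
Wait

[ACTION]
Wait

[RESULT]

          │Next:         
          │█             
          │███           
   █      │              
   ███    │              
          │              
          │Score:        
          │0             
          │              
          │              
          │              
          │              
          │              
          │              
          │              
   ▓▓     │              
   ▓▓     │              
    ▒     │              
   ▒▒     │              
    ▒     │              
          │              
          │              
          │              
          │              
          │              


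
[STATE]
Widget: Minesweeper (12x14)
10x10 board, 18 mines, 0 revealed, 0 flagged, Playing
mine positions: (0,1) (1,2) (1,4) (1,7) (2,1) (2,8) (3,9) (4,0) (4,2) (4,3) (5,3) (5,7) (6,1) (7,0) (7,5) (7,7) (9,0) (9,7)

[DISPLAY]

■■■■■■■■■■  
■■■■■■■■■■  
■■■■■■■■■■  
■■■■■■■■■■  
■■■■■■■■■■  
■■■■■■■■■■  
■■■■■■■■■■  
■■■■■■■■■■  
■■■■■■■■■■  
■■■■■■■■■■  
            
            
            
            


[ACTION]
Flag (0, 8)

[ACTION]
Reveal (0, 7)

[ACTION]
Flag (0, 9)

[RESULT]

■■■■■■■1⚑⚑  
■■■■■■■■■■  
■■■■■■■■■■  
■■■■■■■■■■  
■■■■■■■■■■  
■■■■■■■■■■  
■■■■■■■■■■  
■■■■■■■■■■  
■■■■■■■■■■  
■■■■■■■■■■  
            
            
            
            


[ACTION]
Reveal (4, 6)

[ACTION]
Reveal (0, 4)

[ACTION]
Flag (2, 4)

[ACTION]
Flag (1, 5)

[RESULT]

■■■■1■■1⚑⚑  
■■■■■⚑■■■■  
■■■■⚑■■■■■  
■■■■■■■■■■  
■■■■■■1■■■  
■■■■■■■■■■  
■■■■■■■■■■  
■■■■■■■■■■  
■■■■■■■■■■  
■■■■■■■■■■  
            
            
            
            


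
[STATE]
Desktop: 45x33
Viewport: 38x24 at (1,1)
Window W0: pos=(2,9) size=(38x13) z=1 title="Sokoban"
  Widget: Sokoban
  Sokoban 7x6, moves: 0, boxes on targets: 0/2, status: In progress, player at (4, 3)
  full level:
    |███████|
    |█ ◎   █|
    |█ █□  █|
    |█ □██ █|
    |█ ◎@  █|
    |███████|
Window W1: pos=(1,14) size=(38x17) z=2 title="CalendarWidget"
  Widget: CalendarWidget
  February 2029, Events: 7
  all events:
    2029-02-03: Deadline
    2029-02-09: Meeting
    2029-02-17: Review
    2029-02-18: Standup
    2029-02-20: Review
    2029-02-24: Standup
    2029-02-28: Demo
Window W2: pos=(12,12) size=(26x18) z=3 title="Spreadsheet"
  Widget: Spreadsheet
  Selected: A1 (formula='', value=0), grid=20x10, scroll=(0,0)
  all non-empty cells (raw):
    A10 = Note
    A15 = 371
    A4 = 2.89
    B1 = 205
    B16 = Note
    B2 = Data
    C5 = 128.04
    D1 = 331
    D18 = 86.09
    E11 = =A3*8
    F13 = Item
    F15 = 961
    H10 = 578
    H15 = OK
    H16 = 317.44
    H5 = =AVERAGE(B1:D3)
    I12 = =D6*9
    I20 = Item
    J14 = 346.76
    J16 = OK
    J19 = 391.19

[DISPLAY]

                                      
                                      
                                      
                                      
                                      
                                      
                                      
                                      
 ┏━━━━━━━━━━━━━━━━━━━━━━━━━━━━━━━━━━━━
 ┃ Sokoban                            
 ┠────────────────────────────────────
 ┃███████  ┏━━━━━━━━━━━━━━━━━━━━━━━━┓ 
 ┃█ ◎   █  ┃ Spreadsheet            ┃ 
┏━━━━━━━━━━┠────────────────────────┨┓
┃ CalendarW┃A1:                     ┃┃
┠──────────┃       A       B       C┃┨
┃          ┃------------------------┃┃
┃Mo Tu We T┃  1      [0]     205    ┃┃
┃          ┃  2        0Data        ┃┃
┃ 5  6  7  ┃  3        0       0    ┃┃
┃12 13 14 1┃  4     2.89       0    ┃┃
┃19 20* 21 ┃  5        0       0  12┃┃
┃26 27 28* ┃  6        0       0    ┃┃
┃          ┃  7        0       0    ┃┃


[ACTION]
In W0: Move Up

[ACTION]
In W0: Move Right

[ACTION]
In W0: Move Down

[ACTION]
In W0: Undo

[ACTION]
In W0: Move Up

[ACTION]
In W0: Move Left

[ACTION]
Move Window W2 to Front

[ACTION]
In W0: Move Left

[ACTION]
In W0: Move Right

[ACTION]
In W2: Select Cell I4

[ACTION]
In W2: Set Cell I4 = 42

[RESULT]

                                      
                                      
                                      
                                      
                                      
                                      
                                      
                                      
 ┏━━━━━━━━━━━━━━━━━━━━━━━━━━━━━━━━━━━━
 ┃ Sokoban                            
 ┠────────────────────────────────────
 ┃███████  ┏━━━━━━━━━━━━━━━━━━━━━━━━┓ 
 ┃█ ◎   █  ┃ Spreadsheet            ┃ 
┏━━━━━━━━━━┠────────────────────────┨┓
┃ CalendarW┃I4: 42                  ┃┃
┠──────────┃       A       B       C┃┨
┃          ┃------------------------┃┃
┃Mo Tu We T┃  1        0     205    ┃┃
┃          ┃  2        0Data        ┃┃
┃ 5  6  7  ┃  3        0       0    ┃┃
┃12 13 14 1┃  4     2.89       0    ┃┃
┃19 20* 21 ┃  5        0       0  12┃┃
┃26 27 28* ┃  6        0       0    ┃┃
┃          ┃  7        0       0    ┃┃


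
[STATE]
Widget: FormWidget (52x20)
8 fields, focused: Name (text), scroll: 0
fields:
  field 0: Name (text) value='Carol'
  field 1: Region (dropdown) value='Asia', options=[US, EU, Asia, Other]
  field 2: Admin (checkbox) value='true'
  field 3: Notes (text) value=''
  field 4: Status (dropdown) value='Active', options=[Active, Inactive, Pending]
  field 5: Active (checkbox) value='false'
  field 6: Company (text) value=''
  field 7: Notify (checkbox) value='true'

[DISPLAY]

> Name:       [Carol                               ]
  Region:     [Asia                               ▼]
  Admin:      [x]                                   
  Notes:      [                                    ]
  Status:     [Active                             ▼]
  Active:     [ ]                                   
  Company:    [                                    ]
  Notify:     [x]                                   
                                                    
                                                    
                                                    
                                                    
                                                    
                                                    
                                                    
                                                    
                                                    
                                                    
                                                    
                                                    


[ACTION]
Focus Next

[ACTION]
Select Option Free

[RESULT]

  Name:       [Carol                               ]
> Region:     [Asia                               ▼]
  Admin:      [x]                                   
  Notes:      [                                    ]
  Status:     [Active                             ▼]
  Active:     [ ]                                   
  Company:    [                                    ]
  Notify:     [x]                                   
                                                    
                                                    
                                                    
                                                    
                                                    
                                                    
                                                    
                                                    
                                                    
                                                    
                                                    
                                                    


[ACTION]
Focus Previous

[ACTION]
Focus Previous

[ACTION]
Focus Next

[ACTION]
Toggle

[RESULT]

> Name:       [Carol                               ]
  Region:     [Asia                               ▼]
  Admin:      [x]                                   
  Notes:      [                                    ]
  Status:     [Active                             ▼]
  Active:     [ ]                                   
  Company:    [                                    ]
  Notify:     [x]                                   
                                                    
                                                    
                                                    
                                                    
                                                    
                                                    
                                                    
                                                    
                                                    
                                                    
                                                    
                                                    


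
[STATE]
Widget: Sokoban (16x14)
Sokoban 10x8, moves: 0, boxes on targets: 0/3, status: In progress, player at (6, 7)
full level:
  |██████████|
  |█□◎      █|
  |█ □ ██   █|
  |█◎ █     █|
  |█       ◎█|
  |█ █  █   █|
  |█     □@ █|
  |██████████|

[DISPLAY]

██████████      
█□◎      █      
█ □ ██   █      
█◎ █     █      
█       ◎█      
█ █  █   █      
█     □@ █      
██████████      
Moves: 0  0/3   
                
                
                
                
                


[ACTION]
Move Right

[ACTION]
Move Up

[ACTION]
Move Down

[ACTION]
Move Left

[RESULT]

██████████      
█□◎      █      
█ □ ██   █      
█◎ █     █      
█       ◎█      
█ █  █   █      
█     □@ █      
██████████      
Moves: 4  0/3   
                
                
                
                
                


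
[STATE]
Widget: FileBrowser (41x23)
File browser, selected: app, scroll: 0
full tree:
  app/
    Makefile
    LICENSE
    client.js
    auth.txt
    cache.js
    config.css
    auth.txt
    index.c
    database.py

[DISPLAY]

> [-] app/                               
    Makefile                             
    LICENSE                              
    client.js                            
    auth.txt                             
    cache.js                             
    config.css                           
    auth.txt                             
    index.c                              
    database.py                          
                                         
                                         
                                         
                                         
                                         
                                         
                                         
                                         
                                         
                                         
                                         
                                         
                                         


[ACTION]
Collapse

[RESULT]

> [+] app/                               
                                         
                                         
                                         
                                         
                                         
                                         
                                         
                                         
                                         
                                         
                                         
                                         
                                         
                                         
                                         
                                         
                                         
                                         
                                         
                                         
                                         
                                         


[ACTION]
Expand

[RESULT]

> [-] app/                               
    Makefile                             
    LICENSE                              
    client.js                            
    auth.txt                             
    cache.js                             
    config.css                           
    auth.txt                             
    index.c                              
    database.py                          
                                         
                                         
                                         
                                         
                                         
                                         
                                         
                                         
                                         
                                         
                                         
                                         
                                         


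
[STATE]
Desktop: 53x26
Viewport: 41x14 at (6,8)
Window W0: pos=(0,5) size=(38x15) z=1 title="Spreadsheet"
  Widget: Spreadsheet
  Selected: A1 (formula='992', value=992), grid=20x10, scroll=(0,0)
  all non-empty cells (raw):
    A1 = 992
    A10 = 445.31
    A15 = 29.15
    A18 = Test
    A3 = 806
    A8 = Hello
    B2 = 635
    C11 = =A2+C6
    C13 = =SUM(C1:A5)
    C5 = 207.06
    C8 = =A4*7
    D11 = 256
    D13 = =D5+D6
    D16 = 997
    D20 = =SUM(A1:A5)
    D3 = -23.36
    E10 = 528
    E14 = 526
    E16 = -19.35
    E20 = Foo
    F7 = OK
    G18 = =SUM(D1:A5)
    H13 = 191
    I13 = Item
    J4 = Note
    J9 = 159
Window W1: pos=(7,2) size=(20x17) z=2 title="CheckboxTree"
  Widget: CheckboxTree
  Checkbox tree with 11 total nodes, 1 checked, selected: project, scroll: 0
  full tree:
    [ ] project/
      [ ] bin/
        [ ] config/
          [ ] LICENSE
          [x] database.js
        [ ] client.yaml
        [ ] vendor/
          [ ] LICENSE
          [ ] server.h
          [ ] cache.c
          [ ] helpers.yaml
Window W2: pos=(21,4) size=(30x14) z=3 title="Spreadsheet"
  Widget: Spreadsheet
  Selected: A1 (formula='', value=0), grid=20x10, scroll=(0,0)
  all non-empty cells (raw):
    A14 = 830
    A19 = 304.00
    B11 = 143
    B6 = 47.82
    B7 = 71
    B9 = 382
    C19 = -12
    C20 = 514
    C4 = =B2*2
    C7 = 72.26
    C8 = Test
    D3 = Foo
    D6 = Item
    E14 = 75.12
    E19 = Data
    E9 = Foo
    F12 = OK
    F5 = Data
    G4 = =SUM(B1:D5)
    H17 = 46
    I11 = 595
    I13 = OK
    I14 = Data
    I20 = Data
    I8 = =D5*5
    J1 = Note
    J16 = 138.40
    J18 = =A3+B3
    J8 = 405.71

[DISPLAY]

9┃       [ ] LI┃       A       B       C 
 ┃       [x] da┃-------------------------
-┃     [ ] clie┃  1      [0]       0     
 ┃     [ ] vend┃  2        0       0     
 ┃       [ ] LI┃  3        0       0     
 ┃       [ ] se┃  4        0       0     
 ┃       [ ] ca┃  5        0       0     
 ┃       [ ] he┃  6        0   47.82     
 ┃             ┃  7        0      71   72
 ┃             ┗━━━━━━━━━━━━━━━━━━━━━━━━━
e┗━━━━━━━━━━━━━━━━━━┛ 0       0┃         
━━━━━━━━━━━━━━━━━━━━━━━━━━━━━━━┛         
                                         
                                         


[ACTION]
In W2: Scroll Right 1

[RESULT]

9┃       [ ] LI┃       B       C       D 
 ┃       [x] da┃-------------------------
-┃     [ ] clie┃  1        0       0     
 ┃     [ ] vend┃  2        0       0     
 ┃       [ ] LI┃  3        0       0Foo  
 ┃       [ ] se┃  4        0       0     
 ┃       [ ] ca┃  5        0       0     
 ┃       [ ] he┃  6    47.82       0Item 
 ┃             ┃  7       71   72.26     
 ┃             ┗━━━━━━━━━━━━━━━━━━━━━━━━━
e┗━━━━━━━━━━━━━━━━━━┛ 0       0┃         
━━━━━━━━━━━━━━━━━━━━━━━━━━━━━━━┛         
                                         
                                         


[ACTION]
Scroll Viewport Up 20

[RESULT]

                                         
                                         
 ┏━━━━━━━━━━━━━━━━━━┓                    
 ┃ CheckboxTree     ┃                    
 ┠─────────────┏━━━━━━━━━━━━━━━━━━━━━━━━━
━┃>[-] project/┃ Spreadsheet             
a┃   [-] bin/  ┠─────────────────────────
─┃     [-] conf┃A1:                      
9┃       [ ] LI┃       B       C       D 
 ┃       [x] da┃-------------------------
-┃     [ ] clie┃  1        0       0     
 ┃     [ ] vend┃  2        0       0     
 ┃       [ ] LI┃  3        0       0Foo  
 ┃       [ ] se┃  4        0       0     


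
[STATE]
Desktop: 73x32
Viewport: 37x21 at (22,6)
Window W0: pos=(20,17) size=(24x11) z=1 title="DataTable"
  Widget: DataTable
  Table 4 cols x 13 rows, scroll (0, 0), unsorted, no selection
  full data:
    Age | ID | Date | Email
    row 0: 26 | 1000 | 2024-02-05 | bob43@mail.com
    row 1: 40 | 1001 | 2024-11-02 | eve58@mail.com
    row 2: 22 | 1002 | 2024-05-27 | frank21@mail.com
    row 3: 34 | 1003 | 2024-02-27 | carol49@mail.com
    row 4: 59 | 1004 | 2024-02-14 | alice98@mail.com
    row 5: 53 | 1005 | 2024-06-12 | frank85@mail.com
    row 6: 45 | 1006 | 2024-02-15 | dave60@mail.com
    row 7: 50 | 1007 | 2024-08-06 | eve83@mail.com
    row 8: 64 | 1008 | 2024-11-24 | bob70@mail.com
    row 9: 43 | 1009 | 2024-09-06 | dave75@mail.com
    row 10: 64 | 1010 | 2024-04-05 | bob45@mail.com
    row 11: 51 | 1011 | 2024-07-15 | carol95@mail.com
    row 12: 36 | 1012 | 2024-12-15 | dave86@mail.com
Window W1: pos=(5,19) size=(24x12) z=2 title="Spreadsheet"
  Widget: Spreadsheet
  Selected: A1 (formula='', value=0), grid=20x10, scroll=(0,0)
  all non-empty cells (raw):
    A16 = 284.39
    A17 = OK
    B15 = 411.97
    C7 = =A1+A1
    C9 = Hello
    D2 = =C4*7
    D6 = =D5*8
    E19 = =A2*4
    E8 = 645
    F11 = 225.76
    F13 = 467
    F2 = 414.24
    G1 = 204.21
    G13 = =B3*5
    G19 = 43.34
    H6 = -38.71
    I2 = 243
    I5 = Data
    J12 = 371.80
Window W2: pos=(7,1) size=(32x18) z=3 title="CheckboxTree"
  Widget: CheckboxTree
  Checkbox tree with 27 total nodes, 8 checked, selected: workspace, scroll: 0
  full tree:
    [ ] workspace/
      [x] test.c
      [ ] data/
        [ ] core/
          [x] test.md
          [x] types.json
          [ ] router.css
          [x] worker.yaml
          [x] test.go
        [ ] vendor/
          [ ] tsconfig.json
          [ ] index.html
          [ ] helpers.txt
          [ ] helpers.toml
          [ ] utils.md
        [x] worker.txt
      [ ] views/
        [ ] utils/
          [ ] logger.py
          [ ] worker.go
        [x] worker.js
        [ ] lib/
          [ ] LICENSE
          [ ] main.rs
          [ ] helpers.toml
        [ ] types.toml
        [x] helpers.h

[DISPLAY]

                ┃                    
                ┃                    
t.md            ┃                    
es.json         ┃                    
ter.css         ┃                    
ker.yaml        ┃                    
t.go            ┃                    
r/              ┃                    
onfig.json      ┃                    
ex.html         ┃                    
pers.txt        ┃                    
pers.toml       ┃━━━━┓               
━━━━━━━━━━━━━━━━┛    ┃               
━━━━━━┓──────────────┨               
      ┃│Date      │Em┃               
──────┨┼──────────┼──┃               
      ┃│2024-02-05│bo┃               
      ┃│2024-11-02│ev┃               
------┃│2024-05-27│fr┃               
   0  ┃│2024-02-27│ca┃               
   0  ┃│2024-02-14│al┃               


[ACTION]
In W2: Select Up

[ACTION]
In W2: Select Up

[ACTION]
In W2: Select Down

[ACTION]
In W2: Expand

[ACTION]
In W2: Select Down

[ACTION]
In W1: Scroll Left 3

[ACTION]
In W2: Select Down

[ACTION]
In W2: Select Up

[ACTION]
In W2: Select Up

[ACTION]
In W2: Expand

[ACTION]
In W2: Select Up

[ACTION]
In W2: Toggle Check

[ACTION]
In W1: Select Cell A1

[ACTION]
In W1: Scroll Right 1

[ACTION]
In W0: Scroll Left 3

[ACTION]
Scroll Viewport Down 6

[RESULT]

ker.yaml        ┃                    
t.go            ┃                    
r/              ┃                    
onfig.json      ┃                    
ex.html         ┃                    
pers.txt        ┃                    
pers.toml       ┃━━━━┓               
━━━━━━━━━━━━━━━━┛    ┃               
━━━━━━┓──────────────┨               
      ┃│Date      │Em┃               
──────┨┼──────────┼──┃               
      ┃│2024-02-05│bo┃               
      ┃│2024-11-02│ev┃               
------┃│2024-05-27│fr┃               
   0  ┃│2024-02-27│ca┃               
   0  ┃│2024-02-14│al┃               
   0  ┃━━━━━━━━━━━━━━┛               
   0  ┃                              
   0  ┃                              
━━━━━━┛                              
                                     


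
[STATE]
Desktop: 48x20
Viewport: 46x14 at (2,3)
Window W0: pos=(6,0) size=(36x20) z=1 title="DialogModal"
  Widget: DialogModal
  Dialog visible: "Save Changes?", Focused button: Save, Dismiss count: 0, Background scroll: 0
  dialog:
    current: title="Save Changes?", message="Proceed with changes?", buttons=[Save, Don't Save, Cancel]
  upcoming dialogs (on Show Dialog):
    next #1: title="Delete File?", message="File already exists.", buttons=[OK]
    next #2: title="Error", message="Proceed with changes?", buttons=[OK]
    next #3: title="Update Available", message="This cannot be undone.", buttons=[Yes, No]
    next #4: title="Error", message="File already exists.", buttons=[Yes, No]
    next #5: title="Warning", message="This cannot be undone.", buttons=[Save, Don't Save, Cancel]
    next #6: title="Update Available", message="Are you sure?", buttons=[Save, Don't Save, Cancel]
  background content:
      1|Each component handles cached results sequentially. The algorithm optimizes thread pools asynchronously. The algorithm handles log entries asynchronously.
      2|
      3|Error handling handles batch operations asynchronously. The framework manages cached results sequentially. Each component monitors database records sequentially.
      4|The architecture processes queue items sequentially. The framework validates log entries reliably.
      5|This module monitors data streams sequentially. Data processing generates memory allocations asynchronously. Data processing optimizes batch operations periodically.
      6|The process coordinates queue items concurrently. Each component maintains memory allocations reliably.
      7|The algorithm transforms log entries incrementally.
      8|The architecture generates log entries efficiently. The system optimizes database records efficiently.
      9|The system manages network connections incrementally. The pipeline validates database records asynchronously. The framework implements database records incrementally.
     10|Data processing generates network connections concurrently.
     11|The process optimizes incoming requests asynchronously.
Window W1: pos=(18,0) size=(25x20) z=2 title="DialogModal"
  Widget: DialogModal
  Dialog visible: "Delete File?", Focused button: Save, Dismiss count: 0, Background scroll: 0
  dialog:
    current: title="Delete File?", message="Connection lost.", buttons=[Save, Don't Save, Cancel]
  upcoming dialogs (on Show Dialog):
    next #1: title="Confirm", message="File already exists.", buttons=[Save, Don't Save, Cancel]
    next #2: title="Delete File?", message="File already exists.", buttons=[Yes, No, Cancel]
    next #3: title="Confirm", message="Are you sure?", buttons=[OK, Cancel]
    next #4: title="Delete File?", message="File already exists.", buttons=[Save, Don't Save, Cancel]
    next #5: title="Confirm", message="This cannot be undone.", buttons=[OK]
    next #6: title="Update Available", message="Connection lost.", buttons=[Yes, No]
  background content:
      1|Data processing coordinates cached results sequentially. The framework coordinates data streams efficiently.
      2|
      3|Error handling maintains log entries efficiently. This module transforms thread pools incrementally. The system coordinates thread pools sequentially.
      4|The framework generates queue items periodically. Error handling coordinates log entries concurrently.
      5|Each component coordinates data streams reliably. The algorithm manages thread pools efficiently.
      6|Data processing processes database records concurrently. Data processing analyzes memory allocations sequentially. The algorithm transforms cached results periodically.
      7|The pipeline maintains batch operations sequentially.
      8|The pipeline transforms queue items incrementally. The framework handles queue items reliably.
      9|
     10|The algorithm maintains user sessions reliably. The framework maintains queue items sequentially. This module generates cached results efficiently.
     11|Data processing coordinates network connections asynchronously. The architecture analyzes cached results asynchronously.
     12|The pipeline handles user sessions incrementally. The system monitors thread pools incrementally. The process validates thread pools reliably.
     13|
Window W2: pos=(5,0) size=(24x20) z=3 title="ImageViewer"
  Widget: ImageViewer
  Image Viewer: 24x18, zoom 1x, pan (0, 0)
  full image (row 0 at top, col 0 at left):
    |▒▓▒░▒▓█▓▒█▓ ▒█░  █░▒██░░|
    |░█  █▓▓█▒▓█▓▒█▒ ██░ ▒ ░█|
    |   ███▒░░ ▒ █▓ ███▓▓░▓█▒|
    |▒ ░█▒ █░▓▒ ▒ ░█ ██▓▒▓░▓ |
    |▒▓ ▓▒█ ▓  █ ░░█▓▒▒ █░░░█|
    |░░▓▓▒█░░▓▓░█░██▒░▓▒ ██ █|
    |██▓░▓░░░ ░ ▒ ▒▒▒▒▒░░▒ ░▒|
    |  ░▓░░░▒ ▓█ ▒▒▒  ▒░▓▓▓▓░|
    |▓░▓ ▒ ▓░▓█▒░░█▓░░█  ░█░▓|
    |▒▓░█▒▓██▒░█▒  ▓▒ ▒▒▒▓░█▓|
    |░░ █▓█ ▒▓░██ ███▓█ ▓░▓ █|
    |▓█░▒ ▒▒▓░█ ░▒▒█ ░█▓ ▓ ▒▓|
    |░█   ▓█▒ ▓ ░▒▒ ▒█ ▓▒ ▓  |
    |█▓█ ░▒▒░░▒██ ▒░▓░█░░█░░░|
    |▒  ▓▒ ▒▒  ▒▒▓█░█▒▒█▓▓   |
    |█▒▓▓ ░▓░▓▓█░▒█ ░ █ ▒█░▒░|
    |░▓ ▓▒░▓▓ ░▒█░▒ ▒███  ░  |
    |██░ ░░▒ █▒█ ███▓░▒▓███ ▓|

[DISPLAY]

   ┃▒▓▒░▒▓█▓▒█▓ ▒█░  █░▒██┃ssing coordin┃     
   ┃░█  █▓▓█▒▓█▓▒█▒ ██░ ▒ ┃             ┃     
   ┃   ███▒░░ ▒ █▓ ███▓▓░▓┃ling maintain┃     
   ┃▒ ░█▒ █░▓▒ ▒ ░█ ██▓▒▓░┃ork generates┃     
   ┃▒▓ ▓▒█ ▓  █ ░░█▓▒▒ █░░┃nent coordina┃     
   ┃░░▓▓▒█░░▓▓░█░██▒░▓▒ ██┃──────────┐ss┃     
   ┃██▓░▓░░░ ░ ▒ ▒▒▒▒▒░░▒ ┃te File?  │s ┃     
   ┃  ░▓░░░▒ ▓█ ▒▒▒  ▒░▓▓▓┃tion lost.│ms┃     
   ┃▓░▓ ▒ ▓░▓█▒░░█▓░░█  ░█┃ Don't Sav│  ┃     
   ┃▒▓░█▒▓██▒░█▒  ▓▒ ▒▒▒▓░┃──────────┘ns┃     
   ┃░░ █▓█ ▒▓░██ ███▓█ ▓░▓┃ssing coordin┃     
   ┃▓█░▒ ▒▒▓░█ ░▒▒█ ░█▓ ▓ ┃ne handles us┃     
   ┃░█   ▓█▒ ▓ ░▒▒ ▒█ ▓▒ ▓┃             ┃     
   ┃█▓█ ░▒▒░░▒██ ▒░▓░█░░█░┃             ┃     


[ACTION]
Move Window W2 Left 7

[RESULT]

▓▒░▒▓█▓▒█▓ ▒█░  █░▒██┃processing coordin┃     
█  █▓▓█▒▓█▓▒█▒ ██░ ▒ ┃                  ┃     
  ███▒░░ ▒ █▓ ███▓▓░▓┃ handling maintain┃     
 ░█▒ █░▓▒ ▒ ░█ ██▓▒▓░┃ramework generates┃     
▓ ▓▒█ ▓  █ ░░█▓▒▒ █░░┃component coordina┃     
░▓▓▒█░░▓▓░█░██▒░▓▒ ██┃───────────────┐ss┃     
█▓░▓░░░ ░ ▒ ▒▒▒▒▒░░▒ ┃ Delete File?  │s ┃     
 ░▓░░░▒ ▓█ ▒▒▒  ▒░▓▓▓┃onnection lost.│ms┃     
░▓ ▒ ▓░▓█▒░░█▓░░█  ░█┃ave]  Don't Sav│  ┃     
▓░█▒▓██▒░█▒  ▓▒ ▒▒▒▓░┃───────────────┘ns┃     
░ █▓█ ▒▓░██ ███▓█ ▓░▓┃processing coordin┃     
█░▒ ▒▒▓░█ ░▒▒█ ░█▓ ▓ ┃ipeline handles us┃     
█   ▓█▒ ▓ ░▒▒ ▒█ ▓▒ ▓┃                  ┃     
▓█ ░▒▒░░▒██ ▒░▓░█░░█░┃                  ┃     


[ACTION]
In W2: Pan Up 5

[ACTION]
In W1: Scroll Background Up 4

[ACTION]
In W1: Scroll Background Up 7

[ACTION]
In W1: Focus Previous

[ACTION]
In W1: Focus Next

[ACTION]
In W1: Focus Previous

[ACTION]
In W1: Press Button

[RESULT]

▓▒░▒▓█▓▒█▓ ▒█░  █░▒██┃processing coordin┃     
█  █▓▓█▒▓█▓▒█▒ ██░ ▒ ┃                  ┃     
  ███▒░░ ▒ █▓ ███▓▓░▓┃ handling maintain┃     
 ░█▒ █░▓▒ ▒ ░█ ██▓▒▓░┃ramework generates┃     
▓ ▓▒█ ▓  █ ░░█▓▒▒ █░░┃component coordina┃     
░▓▓▒█░░▓▓░█░██▒░▓▒ ██┃processing process┃     
█▓░▓░░░ ░ ▒ ▒▒▒▒▒░░▒ ┃ipeline maintains ┃     
 ░▓░░░▒ ▓█ ▒▒▒  ▒░▓▓▓┃ipeline transforms┃     
░▓ ▒ ▓░▓█▒░░█▓░░█  ░█┃                  ┃     
▓░█▒▓██▒░█▒  ▓▒ ▒▒▒▓░┃lgorithm maintains┃     
░ █▓█ ▒▓░██ ███▓█ ▓░▓┃processing coordin┃     
█░▒ ▒▒▓░█ ░▒▒█ ░█▓ ▓ ┃ipeline handles us┃     
█   ▓█▒ ▓ ░▒▒ ▒█ ▓▒ ▓┃                  ┃     
▓█ ░▒▒░░▒██ ▒░▓░█░░█░┃                  ┃     
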